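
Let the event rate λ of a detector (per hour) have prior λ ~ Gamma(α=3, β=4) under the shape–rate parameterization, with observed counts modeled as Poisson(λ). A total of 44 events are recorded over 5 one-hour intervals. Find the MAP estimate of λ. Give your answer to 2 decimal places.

Σxᵢ = 44, n = 5.
Posterior ∝ λ^2e^(−4λ) · λ^44e^(−5λ) = λ^46e^(−9λ), i.e. Gamma(shape=47, rate=9).
The mode of a Gamma(a, b) with a ≥ 1 (shape–rate) is (a−1)/b = 46/9 ≈ 5.11.

λ̂_MAP = 5.11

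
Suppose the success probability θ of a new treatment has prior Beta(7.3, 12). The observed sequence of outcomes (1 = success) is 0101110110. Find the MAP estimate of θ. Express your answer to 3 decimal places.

θ̂_MAP = 0.451

Prior: Beta(7.3, 12).
Data: 6 successes in 10 trials (from the sequence). The binomial likelihood contributes θ^6(1−θ)^4, so the posterior is Beta(7.3+6, 12+4) = Beta(13.3, 16).
For Beta(a, b) with a, b > 1 the mode is (a−1)/(a+b−2) = 12.3/27.3 ≈ 0.451.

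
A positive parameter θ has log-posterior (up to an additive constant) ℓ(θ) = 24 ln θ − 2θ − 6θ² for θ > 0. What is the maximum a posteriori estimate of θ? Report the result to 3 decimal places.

ℓ'(θ) = 24/θ − 2 − 12θ. Setting this to zero and multiplying by θ: 12θ² + 2θ − 24 = 0.
θ = (−2 + √(2² + 4·12·24)) / (2·12) = (−2 + √1156) / 24 = (−2 + 34)/24 = 4/3.
ℓ''(θ) = −24/θ² − 12 < 0, confirming a maximum.

θ̂_MAP = 1.333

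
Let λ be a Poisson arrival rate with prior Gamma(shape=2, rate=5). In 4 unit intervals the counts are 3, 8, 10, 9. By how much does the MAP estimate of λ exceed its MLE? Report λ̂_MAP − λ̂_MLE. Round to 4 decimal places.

Σxᵢ = 30. Posterior is Gamma(32, 9); MAP = (32−1)/9 = 31/9 ≈ 3.44444.
MLE = x̄ = 30/4 ≈ 7.50000.
Difference = 31/9 − 30/4 = -73/18 ≈ -4.0556.

MAP − MLE = -4.0556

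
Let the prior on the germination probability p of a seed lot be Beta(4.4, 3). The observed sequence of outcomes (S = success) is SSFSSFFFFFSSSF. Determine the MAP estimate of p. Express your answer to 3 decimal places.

Prior: Beta(4.4, 3).
Data: 7 successes in 14 trials (from the sequence). The binomial likelihood contributes p^7(1−p)^7, so the posterior is Beta(4.4+7, 3+7) = Beta(11.4, 10).
For Beta(a, b) with a, b > 1 the mode is (a−1)/(a+b−2) = 10.4/19.4 ≈ 0.536.

p̂_MAP = 0.536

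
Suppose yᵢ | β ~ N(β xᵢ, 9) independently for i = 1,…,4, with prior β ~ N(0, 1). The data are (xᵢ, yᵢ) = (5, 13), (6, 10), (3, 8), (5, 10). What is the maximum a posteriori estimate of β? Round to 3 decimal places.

log p(β | y) = −Σ(yᵢ − βxᵢ)²/(2·9) − β²/(2·1) + const.
Setting the derivative to zero: Σxᵢ(yᵢ − βxᵢ)/9 − β/1 = 0, so β = Σxᵢyᵢ / (Σxᵢ² + σ²/τ²).
Σxᵢyᵢ = 5·13 + 6·10 + 3·8 + 5·10 = 199; Σxᵢ² = 95; σ²/τ² = 9.
β̂_MAP = 199 / (95 + 9) = 199/104 ≈ 1.913.

β̂_MAP = 1.913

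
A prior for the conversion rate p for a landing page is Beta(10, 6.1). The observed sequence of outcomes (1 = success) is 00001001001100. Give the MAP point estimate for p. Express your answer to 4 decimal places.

p̂_MAP = 0.4626

Prior: Beta(10, 6.1).
Data: 4 successes in 14 trials (from the sequence). The binomial likelihood contributes p^4(1−p)^10, so the posterior is Beta(10+4, 6.1+10) = Beta(14, 16.1).
For Beta(a, b) with a, b > 1 the mode is (a−1)/(a+b−2) = 13/28.1 ≈ 0.4626.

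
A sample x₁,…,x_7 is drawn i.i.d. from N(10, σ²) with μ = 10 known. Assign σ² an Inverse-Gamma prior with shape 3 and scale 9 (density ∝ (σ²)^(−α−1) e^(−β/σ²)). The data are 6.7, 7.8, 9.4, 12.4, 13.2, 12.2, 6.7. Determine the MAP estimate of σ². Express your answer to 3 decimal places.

Sum of squared deviations about the known mean: SS = (6.7−10)² + (7.8−10)² + (9.4−10)² + (12.4−10)² + (13.2−10)² + (12.2−10)² + (6.7−10)² = 47.82.
The Normal likelihood contributes (σ²)^(−n/2) exp(−SS/(2σ²)), so the posterior is Inverse-Gamma(α + n/2, β + SS/2) = Inverse-Gamma(6.5, 32.91).
The mode of Inverse-Gamma(a, b) is b/(a+1) = 32.91/7.5 ≈ 4.388.

σ̂²_MAP = 4.388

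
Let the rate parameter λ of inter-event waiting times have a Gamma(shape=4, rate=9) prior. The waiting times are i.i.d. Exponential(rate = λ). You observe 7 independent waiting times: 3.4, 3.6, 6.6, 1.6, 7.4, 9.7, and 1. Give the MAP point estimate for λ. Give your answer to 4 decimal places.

The Exponential(rate=λ) likelihood is ∝ λ^n e^(−λΣtᵢ). Here n = 7 and Σtᵢ = 3.4 + 3.6 + 6.6 + 1.6 + 7.4 + 9.7 + 1 = 33.3.
Posterior ∝ λ^3e^(−9λ) · λ^7e^(−33.3λ) = λ^10e^(−42.3λ), i.e. Gamma(11, 42.3).
Mode = (a−1)/b = 10/42.3 ≈ 0.2364.

λ̂_MAP = 0.2364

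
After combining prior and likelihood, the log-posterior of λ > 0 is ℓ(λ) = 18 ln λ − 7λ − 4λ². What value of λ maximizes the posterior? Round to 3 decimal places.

ℓ'(λ) = 18/λ − 7 − 8λ. Setting this to zero and multiplying by λ: 8λ² + 7λ − 18 = 0.
λ = (−7 + √(7² + 4·8·18)) / (2·8) = (−7 + √625) / 16 = (−7 + 25)/16 = 9/8.
ℓ''(λ) = −18/λ² − 8 < 0, confirming a maximum.

λ̂_MAP = 1.125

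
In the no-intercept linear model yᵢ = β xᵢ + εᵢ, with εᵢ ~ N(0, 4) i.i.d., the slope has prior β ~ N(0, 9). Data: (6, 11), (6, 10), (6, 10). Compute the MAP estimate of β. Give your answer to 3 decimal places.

log p(β | y) = −Σ(yᵢ − βxᵢ)²/(2·4) − β²/(2·9) + const.
Setting the derivative to zero: Σxᵢ(yᵢ − βxᵢ)/4 − β/9 = 0, so β = Σxᵢyᵢ / (Σxᵢ² + σ²/τ²).
Σxᵢyᵢ = 6·11 + 6·10 + 6·10 = 186; Σxᵢ² = 108; σ²/τ² = 4/9.
β̂_MAP = 186 / (108 + 4/9) = 186/(976/9) = 837/488 ≈ 1.715.

β̂_MAP = 1.715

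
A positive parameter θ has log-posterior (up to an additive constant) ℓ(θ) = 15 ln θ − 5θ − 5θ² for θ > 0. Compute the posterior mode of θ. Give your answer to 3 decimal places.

θ̂_MAP = 1.000

ℓ'(θ) = 15/θ − 5 − 10θ. Setting this to zero and multiplying by θ: 10θ² + 5θ − 15 = 0.
θ = (−5 + √(5² + 4·10·15)) / (2·10) = (−5 + √625) / 20 = (−5 + 25)/20 = 1.
ℓ''(θ) = −15/θ² − 10 < 0, confirming a maximum.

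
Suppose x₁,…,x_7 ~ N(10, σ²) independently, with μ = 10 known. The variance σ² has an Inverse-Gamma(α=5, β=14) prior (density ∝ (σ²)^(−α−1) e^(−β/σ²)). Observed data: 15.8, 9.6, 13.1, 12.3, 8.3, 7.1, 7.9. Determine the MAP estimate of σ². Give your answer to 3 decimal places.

σ̂²_MAP = 4.864

Sum of squared deviations about the known mean: SS = (15.8−10)² + (9.6−10)² + (13.1−10)² + (12.3−10)² + (8.3−10)² + (7.1−10)² + (7.9−10)² = 64.41.
The Normal likelihood contributes (σ²)^(−n/2) exp(−SS/(2σ²)), so the posterior is Inverse-Gamma(α + n/2, β + SS/2) = Inverse-Gamma(8.5, 46.205).
The mode of Inverse-Gamma(a, b) is b/(a+1) = 46.205/9.5 ≈ 4.864.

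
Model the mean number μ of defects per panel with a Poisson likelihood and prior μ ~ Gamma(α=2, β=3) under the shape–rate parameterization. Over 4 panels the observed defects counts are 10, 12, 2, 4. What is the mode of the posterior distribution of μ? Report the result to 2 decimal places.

μ̂_MAP = 4.14

Σxᵢ = 10+12+2+4 = 28, with n = 4.
Posterior ∝ μe^(−3μ) · μ^28e^(−4μ) = μ^29e^(−7μ), i.e. Gamma(shape=30, rate=7).
The mode of a Gamma(a, b) with a ≥ 1 (shape–rate) is (a−1)/b = 29/7 ≈ 4.14.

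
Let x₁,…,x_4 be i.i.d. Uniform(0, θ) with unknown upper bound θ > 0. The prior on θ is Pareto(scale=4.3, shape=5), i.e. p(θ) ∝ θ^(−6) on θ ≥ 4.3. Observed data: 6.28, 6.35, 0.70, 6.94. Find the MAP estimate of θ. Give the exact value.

θ̂_MAP = 6.94

The Uniform(0, θ) likelihood is θ^(−n) for θ ≥ max(xᵢ), zero otherwise. Here max(xᵢ) = 6.94.
Posterior ∝ θ^(−6) · θ^(−4) = θ^(−10) on θ ≥ max(4.3, 6.94) = 6.94.
This density is strictly decreasing in θ, so the posterior mode lies at the lower boundary of the support.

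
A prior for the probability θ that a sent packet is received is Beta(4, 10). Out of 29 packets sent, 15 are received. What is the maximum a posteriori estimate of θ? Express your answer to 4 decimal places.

Prior: Beta(4, 10).
Data: 15 successes in 29 trials. The binomial likelihood contributes θ^15(1−θ)^14, so the posterior is Beta(4+15, 10+14) = Beta(19, 24).
For Beta(a, b) with a, b > 1 the mode is (a−1)/(a+b−2) = 18/41 ≈ 0.4390.

θ̂_MAP = 0.4390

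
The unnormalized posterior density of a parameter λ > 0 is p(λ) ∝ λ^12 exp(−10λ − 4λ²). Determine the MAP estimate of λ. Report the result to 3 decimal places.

λ̂_MAP = 0.750

ℓ'(λ) = 12/λ − 10 − 8λ. Setting this to zero and multiplying by λ: 8λ² + 10λ − 12 = 0.
λ = (−10 + √(10² + 4·8·12)) / (2·8) = (−10 + √484) / 16 = (−10 + 22)/16 = 3/4.
ℓ''(λ) = −12/λ² − 8 < 0, confirming a maximum.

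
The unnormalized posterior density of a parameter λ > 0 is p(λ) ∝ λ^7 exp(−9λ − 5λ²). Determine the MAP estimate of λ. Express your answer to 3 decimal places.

ℓ'(λ) = 7/λ − 9 − 10λ. Setting this to zero and multiplying by λ: 10λ² + 9λ − 7 = 0.
λ = (−9 + √(9² + 4·10·7)) / (2·10) = (−9 + √361) / 20 = (−9 + 19)/20 = 1/2.
ℓ''(λ) = −7/λ² − 10 < 0, confirming a maximum.

λ̂_MAP = 0.500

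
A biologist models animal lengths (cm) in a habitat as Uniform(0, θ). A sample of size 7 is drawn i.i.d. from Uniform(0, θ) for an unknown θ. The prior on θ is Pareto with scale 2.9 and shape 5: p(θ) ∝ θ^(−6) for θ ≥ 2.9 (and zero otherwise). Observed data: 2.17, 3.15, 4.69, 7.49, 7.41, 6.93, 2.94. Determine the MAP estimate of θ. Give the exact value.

θ̂_MAP = 7.49

The Uniform(0, θ) likelihood is θ^(−n) for θ ≥ max(xᵢ), zero otherwise. Here max(xᵢ) = 7.49.
Posterior ∝ θ^(−6) · θ^(−7) = θ^(−13) on θ ≥ max(2.9, 7.49) = 7.49.
This density is strictly decreasing in θ, so the posterior mode lies at the lower boundary of the support.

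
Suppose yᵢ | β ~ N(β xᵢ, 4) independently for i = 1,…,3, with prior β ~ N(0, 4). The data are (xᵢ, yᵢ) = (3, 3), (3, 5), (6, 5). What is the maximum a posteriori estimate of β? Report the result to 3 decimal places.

log p(β | y) = −Σ(yᵢ − βxᵢ)²/(2·4) − β²/(2·4) + const.
Setting the derivative to zero: Σxᵢ(yᵢ − βxᵢ)/4 − β/4 = 0, so β = Σxᵢyᵢ / (Σxᵢ² + σ²/τ²).
Σxᵢyᵢ = 3·3 + 3·5 + 6·5 = 54; Σxᵢ² = 54; σ²/τ² = 1.
β̂_MAP = 54 / (54 + 1) = 54/55 ≈ 0.982.

β̂_MAP = 0.982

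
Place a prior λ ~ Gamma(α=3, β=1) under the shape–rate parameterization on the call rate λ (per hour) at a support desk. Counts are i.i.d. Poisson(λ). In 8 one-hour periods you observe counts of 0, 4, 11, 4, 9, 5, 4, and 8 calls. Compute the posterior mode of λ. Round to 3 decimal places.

Σxᵢ = 0+4+11+4+9+5+4+8 = 45, with n = 8.
Posterior ∝ λ^2e^(−1λ) · λ^45e^(−8λ) = λ^47e^(−9λ), i.e. Gamma(shape=48, rate=9).
The mode of a Gamma(a, b) with a ≥ 1 (shape–rate) is (a−1)/b = 47/9 ≈ 5.222.

λ̂_MAP = 5.222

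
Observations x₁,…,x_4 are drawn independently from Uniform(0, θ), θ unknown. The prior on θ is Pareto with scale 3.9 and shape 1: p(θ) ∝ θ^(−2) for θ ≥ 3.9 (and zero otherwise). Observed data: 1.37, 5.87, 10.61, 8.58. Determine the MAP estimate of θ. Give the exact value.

The Uniform(0, θ) likelihood is θ^(−n) for θ ≥ max(xᵢ), zero otherwise. Here max(xᵢ) = 10.61.
Posterior ∝ θ^(−2) · θ^(−4) = θ^(−6) on θ ≥ max(3.9, 10.61) = 10.61.
This density is strictly decreasing in θ, so the posterior mode lies at the lower boundary of the support.

θ̂_MAP = 10.61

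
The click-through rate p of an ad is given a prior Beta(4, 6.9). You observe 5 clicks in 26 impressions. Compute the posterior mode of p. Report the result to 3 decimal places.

Prior: Beta(4, 6.9).
Data: 5 successes in 26 trials. The binomial likelihood contributes p^5(1−p)^21, so the posterior is Beta(4+5, 6.9+21) = Beta(9, 27.9).
For Beta(a, b) with a, b > 1 the mode is (a−1)/(a+b−2) = 8/34.9 ≈ 0.229.

p̂_MAP = 0.229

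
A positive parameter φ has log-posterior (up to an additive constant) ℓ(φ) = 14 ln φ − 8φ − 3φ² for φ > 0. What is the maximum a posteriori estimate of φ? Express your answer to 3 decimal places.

ℓ'(φ) = 14/φ − 8 − 6φ. Setting this to zero and multiplying by φ: 6φ² + 8φ − 14 = 0.
φ = (−8 + √(8² + 4·6·14)) / (2·6) = (−8 + √400) / 12 = (−8 + 20)/12 = 1.
ℓ''(φ) = −14/φ² − 6 < 0, confirming a maximum.

φ̂_MAP = 1.000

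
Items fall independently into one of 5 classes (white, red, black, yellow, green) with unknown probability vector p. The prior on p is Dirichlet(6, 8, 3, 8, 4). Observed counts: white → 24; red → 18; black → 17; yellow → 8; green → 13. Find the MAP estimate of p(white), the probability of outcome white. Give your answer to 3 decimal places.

MAP estimate of p(white) = 0.279

The posterior is Dirichlet(αᵢ + nᵢ) = Dirichlet(30, 26, 20, 16, 17).
For a Dirichlet(a₁,…,a_K) with all aᵢ > 1, the mode has j-th component (aⱼ − 1)/(Σaᵢ − K).
Here Σaᵢ = 109 and K = 5, so p(white) = (30 − 1)/(109 − 5) = 29/104 ≈ 0.279.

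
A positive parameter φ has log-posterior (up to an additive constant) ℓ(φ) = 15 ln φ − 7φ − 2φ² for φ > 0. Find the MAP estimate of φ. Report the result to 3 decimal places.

ℓ'(φ) = 15/φ − 7 − 4φ. Setting this to zero and multiplying by φ: 4φ² + 7φ − 15 = 0.
φ = (−7 + √(7² + 4·4·15)) / (2·4) = (−7 + √289) / 8 = (−7 + 17)/8 = 5/4.
ℓ''(φ) = −15/φ² − 4 < 0, confirming a maximum.

φ̂_MAP = 1.250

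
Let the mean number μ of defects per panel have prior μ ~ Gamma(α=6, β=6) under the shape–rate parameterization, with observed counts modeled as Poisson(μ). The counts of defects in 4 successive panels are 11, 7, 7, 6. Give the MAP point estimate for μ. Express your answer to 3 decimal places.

Σxᵢ = 11+7+7+6 = 31, with n = 4.
Posterior ∝ μ^5e^(−6μ) · μ^31e^(−4μ) = μ^36e^(−10μ), i.e. Gamma(shape=37, rate=10).
The mode of a Gamma(a, b) with a ≥ 1 (shape–rate) is (a−1)/b = 36/10 ≈ 3.600.

μ̂_MAP = 3.600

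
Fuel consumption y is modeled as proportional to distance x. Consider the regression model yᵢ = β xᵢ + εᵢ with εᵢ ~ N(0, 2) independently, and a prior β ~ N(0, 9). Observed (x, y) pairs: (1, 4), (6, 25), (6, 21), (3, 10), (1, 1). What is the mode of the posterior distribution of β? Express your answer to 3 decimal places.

β̂_MAP = 3.737

log p(β | y) = −Σ(yᵢ − βxᵢ)²/(2·2) − β²/(2·9) + const.
Setting the derivative to zero: Σxᵢ(yᵢ − βxᵢ)/2 − β/9 = 0, so β = Σxᵢyᵢ / (Σxᵢ² + σ²/τ²).
Σxᵢyᵢ = 1·4 + 6·25 + 6·21 + 3·10 + 1·1 = 311; Σxᵢ² = 83; σ²/τ² = 2/9.
β̂_MAP = 311 / (83 + 2/9) = 311/(749/9) = 2799/749 ≈ 3.737.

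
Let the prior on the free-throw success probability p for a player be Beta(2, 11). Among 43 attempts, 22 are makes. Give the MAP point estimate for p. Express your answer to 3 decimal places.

Prior: Beta(2, 11).
Data: 22 successes in 43 trials. The binomial likelihood contributes p^22(1−p)^21, so the posterior is Beta(2+22, 11+21) = Beta(24, 32).
For Beta(a, b) with a, b > 1 the mode is (a−1)/(a+b−2) = 23/54 ≈ 0.426.

p̂_MAP = 0.426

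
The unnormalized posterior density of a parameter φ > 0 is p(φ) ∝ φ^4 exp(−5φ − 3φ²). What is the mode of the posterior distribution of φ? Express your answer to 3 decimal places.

φ̂_MAP = 0.500

ℓ'(φ) = 4/φ − 5 − 6φ. Setting this to zero and multiplying by φ: 6φ² + 5φ − 4 = 0.
φ = (−5 + √(5² + 4·6·4)) / (2·6) = (−5 + √121) / 12 = (−5 + 11)/12 = 1/2.
ℓ''(φ) = −4/φ² − 6 < 0, confirming a maximum.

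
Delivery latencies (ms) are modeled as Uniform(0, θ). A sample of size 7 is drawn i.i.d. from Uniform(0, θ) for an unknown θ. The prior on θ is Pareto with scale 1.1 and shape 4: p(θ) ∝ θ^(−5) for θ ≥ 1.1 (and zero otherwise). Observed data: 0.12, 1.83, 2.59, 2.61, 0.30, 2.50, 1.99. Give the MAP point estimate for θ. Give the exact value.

The Uniform(0, θ) likelihood is θ^(−n) for θ ≥ max(xᵢ), zero otherwise. Here max(xᵢ) = 2.61.
Posterior ∝ θ^(−5) · θ^(−7) = θ^(−12) on θ ≥ max(1.1, 2.61) = 2.61.
This density is strictly decreasing in θ, so the posterior mode lies at the lower boundary of the support.

θ̂_MAP = 2.61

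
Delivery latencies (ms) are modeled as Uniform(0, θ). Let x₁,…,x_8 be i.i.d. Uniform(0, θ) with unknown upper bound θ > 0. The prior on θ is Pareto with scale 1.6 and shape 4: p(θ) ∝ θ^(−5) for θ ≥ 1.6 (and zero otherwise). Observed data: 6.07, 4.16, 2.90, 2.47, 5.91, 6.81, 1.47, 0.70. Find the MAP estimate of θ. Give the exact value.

The Uniform(0, θ) likelihood is θ^(−n) for θ ≥ max(xᵢ), zero otherwise. Here max(xᵢ) = 6.81.
Posterior ∝ θ^(−5) · θ^(−8) = θ^(−13) on θ ≥ max(1.6, 6.81) = 6.81.
This density is strictly decreasing in θ, so the posterior mode lies at the lower boundary of the support.

θ̂_MAP = 6.81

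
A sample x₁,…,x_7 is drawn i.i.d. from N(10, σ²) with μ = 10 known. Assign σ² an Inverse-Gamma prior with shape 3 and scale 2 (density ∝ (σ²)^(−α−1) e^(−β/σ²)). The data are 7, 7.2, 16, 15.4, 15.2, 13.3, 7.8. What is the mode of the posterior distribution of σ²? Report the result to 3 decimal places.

σ̂²_MAP = 8.585

Sum of squared deviations about the known mean: SS = (7−10)² + (7.2−10)² + (16−10)² + (15.4−10)² + (15.2−10)² + (13.3−10)² + (7.8−10)² = 124.77.
The Normal likelihood contributes (σ²)^(−n/2) exp(−SS/(2σ²)), so the posterior is Inverse-Gamma(α + n/2, β + SS/2) = Inverse-Gamma(6.5, 64.385).
The mode of Inverse-Gamma(a, b) is b/(a+1) = 64.385/7.5 ≈ 8.585.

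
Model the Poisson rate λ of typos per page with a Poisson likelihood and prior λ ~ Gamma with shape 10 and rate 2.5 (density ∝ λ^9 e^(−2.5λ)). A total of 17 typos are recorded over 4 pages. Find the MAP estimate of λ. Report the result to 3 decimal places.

λ̂_MAP = 4.000

Σxᵢ = 17, n = 4.
Posterior ∝ λ^9e^(−2.5λ) · λ^17e^(−4λ) = λ^26e^(−6.5λ), i.e. Gamma(shape=27, rate=6.5).
The mode of a Gamma(a, b) with a ≥ 1 (shape–rate) is (a−1)/b = 26/6.5 ≈ 4.000.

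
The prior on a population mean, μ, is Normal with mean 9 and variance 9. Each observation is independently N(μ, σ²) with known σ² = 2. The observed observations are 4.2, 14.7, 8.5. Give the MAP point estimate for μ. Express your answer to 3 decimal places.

μ̂_MAP = 9.124

n = 3; x̄ = (4.2 + 14.7 + 8.5)/3 = 27.4/3 = 137/15 ≈ 9.1333.
For a Normal prior and Normal likelihood with known variance, the posterior is Normal; its mode equals its mean, the precision-weighted average.
Prior precision 1/σ₀² = 1/9; data precision n/σ² = 3/2 = 1.5.
μ̂ = ((1/9)·9 + 1.5·(137/15)) / (1/9 + 1.5) = 14.7/(29/18) = 1323/145 ≈ 9.124.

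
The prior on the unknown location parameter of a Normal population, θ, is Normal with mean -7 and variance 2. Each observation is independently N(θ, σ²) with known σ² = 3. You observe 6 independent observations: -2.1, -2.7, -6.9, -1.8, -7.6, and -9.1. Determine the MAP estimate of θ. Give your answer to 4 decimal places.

n = 6; x̄ = ((-2.1) + (-2.7) + (-6.9) + (-1.8) + (-7.6) + (-9.1))/6 = -30.2/6 = -151/30 ≈ -5.0333.
For a Normal prior and Normal likelihood with known variance, the posterior is Normal; its mode equals its mean, the precision-weighted average.
Prior precision 1/σ₀² = 1/2 = 0.5; data precision n/σ² = 6/3 = 2.
θ̂ = (0.5·(-7) + 2·(-151/30)) / (0.5 + 2) = (-407/30)/2.5 = -407/75 ≈ -5.4267.

θ̂_MAP = -5.4267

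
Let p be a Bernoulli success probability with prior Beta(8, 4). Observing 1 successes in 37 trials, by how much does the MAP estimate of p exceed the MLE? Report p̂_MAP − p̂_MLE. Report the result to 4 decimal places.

Posterior is Beta(9, 40); MAP = (9−1)/(49−2) = 8/47 ≈ 0.17021.
MLE ignores the prior: p̂_MLE = k/n = 1/37 ≈ 0.02703.
Difference = 8/47 − 1/37 = 249/1739 ≈ 0.1432.

MAP − MLE = 0.1432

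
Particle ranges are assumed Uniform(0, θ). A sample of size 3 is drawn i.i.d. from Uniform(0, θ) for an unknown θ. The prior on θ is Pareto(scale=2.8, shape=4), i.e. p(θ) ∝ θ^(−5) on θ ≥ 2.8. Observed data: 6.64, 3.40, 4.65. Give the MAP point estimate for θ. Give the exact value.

θ̂_MAP = 6.64

The Uniform(0, θ) likelihood is θ^(−n) for θ ≥ max(xᵢ), zero otherwise. Here max(xᵢ) = 6.64.
Posterior ∝ θ^(−5) · θ^(−3) = θ^(−8) on θ ≥ max(2.8, 6.64) = 6.64.
This density is strictly decreasing in θ, so the posterior mode lies at the lower boundary of the support.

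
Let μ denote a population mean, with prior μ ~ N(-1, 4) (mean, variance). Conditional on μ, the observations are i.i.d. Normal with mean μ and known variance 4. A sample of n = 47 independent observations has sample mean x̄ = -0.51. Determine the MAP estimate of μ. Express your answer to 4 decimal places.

μ̂_MAP = -0.5202

n = 47, x̄ = -0.51.
For a Normal prior and Normal likelihood with known variance, the posterior is Normal; its mode equals its mean, the precision-weighted average.
Prior precision 1/σ₀² = 1/4 = 0.25; data precision n/σ² = 47/4 = 11.75.
μ̂ = (0.25·(-1) + 11.75·(-0.51)) / (0.25 + 11.75) = (-6.2425)/12 = -2497/4800 ≈ -0.5202.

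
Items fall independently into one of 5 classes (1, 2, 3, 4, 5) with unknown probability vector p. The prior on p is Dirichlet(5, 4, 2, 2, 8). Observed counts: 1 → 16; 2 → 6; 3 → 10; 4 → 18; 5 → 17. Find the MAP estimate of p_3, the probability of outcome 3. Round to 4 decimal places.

MAP estimate: 0.1325

The posterior is Dirichlet(αᵢ + nᵢ) = Dirichlet(21, 10, 12, 20, 25).
For a Dirichlet(a₁,…,a_K) with all aᵢ > 1, the mode has j-th component (aⱼ − 1)/(Σaᵢ − K).
Here Σaᵢ = 88 and K = 5, so p_3 = (12 − 1)/(88 − 5) = 11/83 ≈ 0.1325.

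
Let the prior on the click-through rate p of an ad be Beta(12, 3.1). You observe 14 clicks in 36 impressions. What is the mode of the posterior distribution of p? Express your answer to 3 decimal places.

Prior: Beta(12, 3.1).
Data: 14 successes in 36 trials. The binomial likelihood contributes p^14(1−p)^22, so the posterior is Beta(12+14, 3.1+22) = Beta(26, 25.1).
For Beta(a, b) with a, b > 1 the mode is (a−1)/(a+b−2) = 25/49.1 ≈ 0.509.

p̂_MAP = 0.509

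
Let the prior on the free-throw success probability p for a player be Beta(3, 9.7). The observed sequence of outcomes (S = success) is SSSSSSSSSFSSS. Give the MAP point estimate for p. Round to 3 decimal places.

p̂_MAP = 0.591

Prior: Beta(3, 9.7).
Data: 12 successes in 13 trials (from the sequence). The binomial likelihood contributes p^12(1−p)^1, so the posterior is Beta(3+12, 9.7+1) = Beta(15, 10.7).
For Beta(a, b) with a, b > 1 the mode is (a−1)/(a+b−2) = 14/23.7 ≈ 0.591.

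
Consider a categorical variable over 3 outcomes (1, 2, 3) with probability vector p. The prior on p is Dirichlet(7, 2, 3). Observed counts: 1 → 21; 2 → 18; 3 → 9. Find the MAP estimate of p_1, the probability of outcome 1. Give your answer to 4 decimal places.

The posterior is Dirichlet(αᵢ + nᵢ) = Dirichlet(28, 20, 12).
For a Dirichlet(a₁,…,a_K) with all aᵢ > 1, the mode has j-th component (aⱼ − 1)/(Σaᵢ − K).
Here Σaᵢ = 60 and K = 3, so p_1 = (28 − 1)/(60 − 3) = 27/57 ≈ 0.4737.

MAP estimate: 0.4737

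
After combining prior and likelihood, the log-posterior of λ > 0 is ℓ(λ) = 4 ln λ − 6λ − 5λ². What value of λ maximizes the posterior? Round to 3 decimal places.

ℓ'(λ) = 4/λ − 6 − 10λ. Setting this to zero and multiplying by λ: 10λ² + 6λ − 4 = 0.
λ = (−6 + √(6² + 4·10·4)) / (2·10) = (−6 + √196) / 20 = (−6 + 14)/20 = 2/5.
ℓ''(λ) = −4/λ² − 10 < 0, confirming a maximum.

λ̂_MAP = 0.400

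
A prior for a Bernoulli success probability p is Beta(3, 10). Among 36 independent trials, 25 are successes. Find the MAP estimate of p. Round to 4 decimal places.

p̂_MAP = 0.5745

Prior: Beta(3, 10).
Data: 25 successes in 36 trials. The binomial likelihood contributes p^25(1−p)^11, so the posterior is Beta(3+25, 10+11) = Beta(28, 21).
For Beta(a, b) with a, b > 1 the mode is (a−1)/(a+b−2) = 27/47 ≈ 0.5745.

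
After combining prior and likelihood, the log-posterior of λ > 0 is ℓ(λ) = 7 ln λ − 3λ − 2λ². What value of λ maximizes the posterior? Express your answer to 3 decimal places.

λ̂_MAP = 1.000

ℓ'(λ) = 7/λ − 3 − 4λ. Setting this to zero and multiplying by λ: 4λ² + 3λ − 7 = 0.
λ = (−3 + √(3² + 4·4·7)) / (2·4) = (−3 + √121) / 8 = (−3 + 11)/8 = 1.
ℓ''(λ) = −7/λ² − 4 < 0, confirming a maximum.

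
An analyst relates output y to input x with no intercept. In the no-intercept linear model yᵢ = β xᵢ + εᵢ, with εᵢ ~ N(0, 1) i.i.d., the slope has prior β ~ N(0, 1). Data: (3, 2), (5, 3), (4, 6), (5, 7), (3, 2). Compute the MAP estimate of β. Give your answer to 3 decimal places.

log p(β | y) = −Σ(yᵢ − βxᵢ)²/(2·1) − β²/(2·1) + const.
Setting the derivative to zero: Σxᵢ(yᵢ − βxᵢ)/1 − β/1 = 0, so β = Σxᵢyᵢ / (Σxᵢ² + σ²/τ²).
Σxᵢyᵢ = 3·2 + 5·3 + 4·6 + 5·7 + 3·2 = 86; Σxᵢ² = 84; σ²/τ² = 1.
β̂_MAP = 86 / (84 + 1) = 86/85 ≈ 1.012.

β̂_MAP = 1.012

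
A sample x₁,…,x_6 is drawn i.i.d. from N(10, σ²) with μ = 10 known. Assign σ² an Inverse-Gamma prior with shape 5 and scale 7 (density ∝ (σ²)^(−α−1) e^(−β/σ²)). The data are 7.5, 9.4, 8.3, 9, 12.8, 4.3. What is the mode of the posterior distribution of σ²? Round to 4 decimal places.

Sum of squared deviations about the known mean: SS = (7.5−10)² + (9.4−10)² + (8.3−10)² + (9−10)² + (12.8−10)² + (4.3−10)² = 50.83.
The Normal likelihood contributes (σ²)^(−n/2) exp(−SS/(2σ²)), so the posterior is Inverse-Gamma(α + n/2, β + SS/2) = Inverse-Gamma(8, 32.415).
The mode of Inverse-Gamma(a, b) is b/(a+1) = 32.415/9 ≈ 3.6017.

σ̂²_MAP = 3.6017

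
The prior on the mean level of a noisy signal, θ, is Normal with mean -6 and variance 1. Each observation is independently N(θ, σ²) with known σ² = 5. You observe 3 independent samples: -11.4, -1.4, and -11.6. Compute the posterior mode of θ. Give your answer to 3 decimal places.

θ̂_MAP = -6.800

n = 3; x̄ = ((-11.4) + (-1.4) + (-11.6))/3 = -24.4/3 = -122/15 ≈ -8.1333.
For a Normal prior and Normal likelihood with known variance, the posterior is Normal; its mode equals its mean, the precision-weighted average.
Prior precision 1/σ₀² = 1/1 = 1; data precision n/σ² = 3/5 = 0.6.
θ̂ = (1·(-6) + 0.6·(-122/15)) / (1 + 0.6) = (-10.88)/1.6 = -6.800.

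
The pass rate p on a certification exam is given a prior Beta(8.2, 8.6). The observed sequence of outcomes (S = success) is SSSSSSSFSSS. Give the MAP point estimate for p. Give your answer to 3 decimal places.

Prior: Beta(8.2, 8.6).
Data: 10 successes in 11 trials (from the sequence). The binomial likelihood contributes p^10(1−p)^1, so the posterior is Beta(8.2+10, 8.6+1) = Beta(18.2, 9.6).
For Beta(a, b) with a, b > 1 the mode is (a−1)/(a+b−2) = 17.2/25.8 ≈ 0.667.

p̂_MAP = 0.667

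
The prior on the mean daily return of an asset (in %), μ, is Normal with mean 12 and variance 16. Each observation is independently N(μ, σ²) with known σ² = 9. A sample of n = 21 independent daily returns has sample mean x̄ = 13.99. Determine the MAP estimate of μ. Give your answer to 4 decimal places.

μ̂_MAP = 13.9381

n = 21, x̄ = 13.99.
For a Normal prior and Normal likelihood with known variance, the posterior is Normal; its mode equals its mean, the precision-weighted average.
Prior precision 1/σ₀² = 1/16 = 0.0625; data precision n/σ² = 21/9 = 7/3.
μ̂ = (0.0625·12 + (7/3)·13.99) / (0.0625 + 7/3) = (5009/150)/(115/48) = 40072/2875 ≈ 13.9381.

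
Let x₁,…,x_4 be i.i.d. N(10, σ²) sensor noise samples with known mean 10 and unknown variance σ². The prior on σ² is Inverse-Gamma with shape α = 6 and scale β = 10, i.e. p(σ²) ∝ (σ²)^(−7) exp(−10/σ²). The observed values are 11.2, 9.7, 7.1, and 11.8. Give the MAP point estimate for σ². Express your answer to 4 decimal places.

Sum of squared deviations about the known mean: SS = (11.2−10)² + (9.7−10)² + (7.1−10)² + (11.8−10)² = 13.18.
The Normal likelihood contributes (σ²)^(−n/2) exp(−SS/(2σ²)), so the posterior is Inverse-Gamma(α + n/2, β + SS/2) = Inverse-Gamma(8, 16.59).
The mode of Inverse-Gamma(a, b) is b/(a+1) = 16.59/9 ≈ 1.8433.

σ̂²_MAP = 1.8433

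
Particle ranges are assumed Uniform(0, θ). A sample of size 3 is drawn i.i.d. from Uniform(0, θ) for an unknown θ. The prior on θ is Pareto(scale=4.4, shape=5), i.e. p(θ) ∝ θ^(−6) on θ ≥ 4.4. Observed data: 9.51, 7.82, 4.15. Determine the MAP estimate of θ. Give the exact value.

θ̂_MAP = 9.51

The Uniform(0, θ) likelihood is θ^(−n) for θ ≥ max(xᵢ), zero otherwise. Here max(xᵢ) = 9.51.
Posterior ∝ θ^(−6) · θ^(−3) = θ^(−9) on θ ≥ max(4.4, 9.51) = 9.51.
This density is strictly decreasing in θ, so the posterior mode lies at the lower boundary of the support.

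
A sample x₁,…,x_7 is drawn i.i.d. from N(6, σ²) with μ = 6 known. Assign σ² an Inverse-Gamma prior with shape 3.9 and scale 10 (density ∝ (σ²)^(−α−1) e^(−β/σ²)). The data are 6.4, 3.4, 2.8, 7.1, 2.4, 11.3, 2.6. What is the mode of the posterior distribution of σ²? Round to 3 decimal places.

σ̂²_MAP = 5.415

Sum of squared deviations about the known mean: SS = (6.4−6)² + (3.4−6)² + (2.8−6)² + (7.1−6)² + (2.4−6)² + (11.3−6)² + (2.6−6)² = 70.98.
The Normal likelihood contributes (σ²)^(−n/2) exp(−SS/(2σ²)), so the posterior is Inverse-Gamma(α + n/2, β + SS/2) = Inverse-Gamma(7.4, 45.49).
The mode of Inverse-Gamma(a, b) is b/(a+1) = 45.49/8.4 ≈ 5.415.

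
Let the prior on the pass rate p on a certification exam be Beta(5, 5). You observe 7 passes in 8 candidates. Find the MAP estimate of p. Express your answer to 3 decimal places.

p̂_MAP = 0.688

Prior: Beta(5, 5).
Data: 7 successes in 8 trials. The binomial likelihood contributes p^7(1−p)^1, so the posterior is Beta(5+7, 5+1) = Beta(12, 6).
For Beta(a, b) with a, b > 1 the mode is (a−1)/(a+b−2) = 11/16 ≈ 0.688.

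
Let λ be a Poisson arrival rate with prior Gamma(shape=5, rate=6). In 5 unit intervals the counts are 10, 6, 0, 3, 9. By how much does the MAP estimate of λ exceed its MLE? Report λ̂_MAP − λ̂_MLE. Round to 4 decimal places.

MAP − MLE = -2.6909

Σxᵢ = 28. Posterior is Gamma(33, 11); MAP = (33−1)/11 = 32/11 ≈ 2.90909.
MLE = x̄ = 28/5 ≈ 5.60000.
Difference = 32/11 − 28/5 = -148/55 ≈ -2.6909.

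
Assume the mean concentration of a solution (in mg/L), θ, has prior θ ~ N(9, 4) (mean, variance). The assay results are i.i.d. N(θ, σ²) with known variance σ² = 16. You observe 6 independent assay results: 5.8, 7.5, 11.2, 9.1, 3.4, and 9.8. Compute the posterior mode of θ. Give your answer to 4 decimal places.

n = 6; x̄ = (5.8 + 7.5 + 11.2 + 9.1 + 3.4 + 9.8)/6 = 46.8/6 = 7.8.
For a Normal prior and Normal likelihood with known variance, the posterior is Normal; its mode equals its mean, the precision-weighted average.
Prior precision 1/σ₀² = 1/4 = 0.25; data precision n/σ² = 6/16 = 0.375.
θ̂ = (0.25·9 + 0.375·7.8) / (0.25 + 0.375) = 5.175/0.625 = 8.2800.

θ̂_MAP = 8.2800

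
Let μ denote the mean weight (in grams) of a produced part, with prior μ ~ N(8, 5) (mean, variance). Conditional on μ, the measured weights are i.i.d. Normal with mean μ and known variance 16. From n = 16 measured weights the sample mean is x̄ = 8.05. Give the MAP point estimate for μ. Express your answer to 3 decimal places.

n = 16, x̄ = 8.05.
For a Normal prior and Normal likelihood with known variance, the posterior is Normal; its mode equals its mean, the precision-weighted average.
Prior precision 1/σ₀² = 1/5 = 0.2; data precision n/σ² = 16/16 = 1.
μ̂ = (0.2·8 + 1·8.05) / (0.2 + 1) = 9.65/1.2 = 193/24 ≈ 8.042.

μ̂_MAP = 8.042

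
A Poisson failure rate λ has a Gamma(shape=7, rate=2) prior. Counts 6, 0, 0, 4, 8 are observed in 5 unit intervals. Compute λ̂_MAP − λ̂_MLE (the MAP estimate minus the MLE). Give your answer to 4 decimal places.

Σxᵢ = 18. Posterior is Gamma(25, 7); MAP = (25−1)/7 = 24/7 ≈ 3.42857.
MLE = x̄ = 18/5 ≈ 3.60000.
Difference = 24/7 − 18/5 = -6/35 ≈ -0.1714.

MAP − MLE = -0.1714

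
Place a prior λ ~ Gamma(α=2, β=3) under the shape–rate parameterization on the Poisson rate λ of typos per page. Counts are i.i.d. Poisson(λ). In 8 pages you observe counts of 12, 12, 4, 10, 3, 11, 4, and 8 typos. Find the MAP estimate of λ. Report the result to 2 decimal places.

Σxᵢ = 12+12+4+10+3+11+4+8 = 64, with n = 8.
Posterior ∝ λe^(−3λ) · λ^64e^(−8λ) = λ^65e^(−11λ), i.e. Gamma(shape=66, rate=11).
The mode of a Gamma(a, b) with a ≥ 1 (shape–rate) is (a−1)/b = 65/11 ≈ 5.91.

λ̂_MAP = 5.91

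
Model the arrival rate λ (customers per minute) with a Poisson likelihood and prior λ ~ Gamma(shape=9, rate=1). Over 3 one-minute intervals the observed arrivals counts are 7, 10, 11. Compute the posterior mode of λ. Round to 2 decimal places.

Σxᵢ = 7+10+11 = 28, with n = 3.
Posterior ∝ λ^8e^(−1λ) · λ^28e^(−3λ) = λ^36e^(−4λ), i.e. Gamma(shape=37, rate=4).
The mode of a Gamma(a, b) with a ≥ 1 (shape–rate) is (a−1)/b = 36/4 ≈ 9.00.

λ̂_MAP = 9.00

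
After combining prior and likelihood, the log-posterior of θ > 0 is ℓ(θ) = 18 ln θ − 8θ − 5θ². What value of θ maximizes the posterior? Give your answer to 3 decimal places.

θ̂_MAP = 1.000

ℓ'(θ) = 18/θ − 8 − 10θ. Setting this to zero and multiplying by θ: 10θ² + 8θ − 18 = 0.
θ = (−8 + √(8² + 4·10·18)) / (2·10) = (−8 + √784) / 20 = (−8 + 28)/20 = 1.
ℓ''(θ) = −18/θ² − 10 < 0, confirming a maximum.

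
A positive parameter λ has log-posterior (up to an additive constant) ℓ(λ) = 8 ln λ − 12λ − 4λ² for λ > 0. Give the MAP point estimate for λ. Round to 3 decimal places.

ℓ'(λ) = 8/λ − 12 − 8λ. Setting this to zero and multiplying by λ: 8λ² + 12λ − 8 = 0.
λ = (−12 + √(12² + 4·8·8)) / (2·8) = (−12 + √400) / 16 = (−12 + 20)/16 = 1/2.
ℓ''(λ) = −8/λ² − 8 < 0, confirming a maximum.

λ̂_MAP = 0.500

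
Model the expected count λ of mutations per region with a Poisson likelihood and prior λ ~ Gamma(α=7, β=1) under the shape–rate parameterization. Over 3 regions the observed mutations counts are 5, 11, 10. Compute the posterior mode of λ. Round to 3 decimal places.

λ̂_MAP = 8.000

Σxᵢ = 5+11+10 = 26, with n = 3.
Posterior ∝ λ^6e^(−1λ) · λ^26e^(−3λ) = λ^32e^(−4λ), i.e. Gamma(shape=33, rate=4).
The mode of a Gamma(a, b) with a ≥ 1 (shape–rate) is (a−1)/b = 32/4 ≈ 8.000.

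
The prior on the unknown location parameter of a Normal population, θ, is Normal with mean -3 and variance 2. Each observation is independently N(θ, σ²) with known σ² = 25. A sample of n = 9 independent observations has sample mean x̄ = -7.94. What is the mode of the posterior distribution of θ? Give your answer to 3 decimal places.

θ̂_MAP = -5.068

n = 9, x̄ = -7.94.
For a Normal prior and Normal likelihood with known variance, the posterior is Normal; its mode equals its mean, the precision-weighted average.
Prior precision 1/σ₀² = 1/2 = 0.5; data precision n/σ² = 9/25 = 0.36.
θ̂ = (0.5·(-3) + 0.36·(-7.94)) / (0.5 + 0.36) = (-4.3584)/0.86 = -5448/1075 ≈ -5.068.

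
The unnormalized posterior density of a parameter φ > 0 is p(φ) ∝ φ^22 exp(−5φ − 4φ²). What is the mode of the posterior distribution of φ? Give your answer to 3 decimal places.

ℓ'(φ) = 22/φ − 5 − 8φ. Setting this to zero and multiplying by φ: 8φ² + 5φ − 22 = 0.
φ = (−5 + √(5² + 4·8·22)) / (2·8) = (−5 + √729) / 16 = (−5 + 27)/16 = 11/8.
ℓ''(φ) = −22/φ² − 8 < 0, confirming a maximum.

φ̂_MAP = 1.375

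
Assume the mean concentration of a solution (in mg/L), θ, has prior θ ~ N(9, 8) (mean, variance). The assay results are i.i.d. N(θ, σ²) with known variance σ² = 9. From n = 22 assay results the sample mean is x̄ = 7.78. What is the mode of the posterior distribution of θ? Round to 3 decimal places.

n = 22, x̄ = 7.78.
For a Normal prior and Normal likelihood with known variance, the posterior is Normal; its mode equals its mean, the precision-weighted average.
Prior precision 1/σ₀² = 1/8 = 0.125; data precision n/σ² = 22/9.
θ̂ = (0.125·9 + (22/9)·7.78) / (0.125 + 22/9) = (36257/1800)/(185/72) = 36257/4625 ≈ 7.839.

θ̂_MAP = 7.839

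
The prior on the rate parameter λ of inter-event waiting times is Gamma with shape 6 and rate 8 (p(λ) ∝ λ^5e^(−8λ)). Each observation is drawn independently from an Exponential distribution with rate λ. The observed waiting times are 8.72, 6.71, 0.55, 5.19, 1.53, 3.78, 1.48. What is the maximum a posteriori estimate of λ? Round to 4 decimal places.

λ̂_MAP = 0.3337

The Exponential(rate=λ) likelihood is ∝ λ^n e^(−λΣtᵢ). Here n = 7 and Σtᵢ = 8.72 + 6.71 + 0.55 + 5.19 + 1.53 + 3.78 + 1.48 = 27.96.
Posterior ∝ λ^5e^(−8λ) · λ^7e^(−27.96λ) = λ^12e^(−35.96λ), i.e. Gamma(13, 35.96).
Mode = (a−1)/b = 12/35.96 ≈ 0.3337.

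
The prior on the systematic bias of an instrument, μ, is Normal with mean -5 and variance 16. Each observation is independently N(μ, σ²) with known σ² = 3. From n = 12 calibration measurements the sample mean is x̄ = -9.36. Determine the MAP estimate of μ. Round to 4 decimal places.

μ̂_MAP = -9.2929

n = 12, x̄ = -9.36.
For a Normal prior and Normal likelihood with known variance, the posterior is Normal; its mode equals its mean, the precision-weighted average.
Prior precision 1/σ₀² = 1/16 = 0.0625; data precision n/σ² = 12/3 = 4.
μ̂ = (0.0625·(-5) + 4·(-9.36)) / (0.0625 + 4) = (-37.7525)/4.0625 = -15101/1625 ≈ -9.2929.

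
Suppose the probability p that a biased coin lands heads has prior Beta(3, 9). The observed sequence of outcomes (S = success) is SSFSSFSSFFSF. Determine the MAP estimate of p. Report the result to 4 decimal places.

Prior: Beta(3, 9).
Data: 7 successes in 12 trials (from the sequence). The binomial likelihood contributes p^7(1−p)^5, so the posterior is Beta(3+7, 9+5) = Beta(10, 14).
For Beta(a, b) with a, b > 1 the mode is (a−1)/(a+b−2) = 9/22 ≈ 0.4091.

p̂_MAP = 0.4091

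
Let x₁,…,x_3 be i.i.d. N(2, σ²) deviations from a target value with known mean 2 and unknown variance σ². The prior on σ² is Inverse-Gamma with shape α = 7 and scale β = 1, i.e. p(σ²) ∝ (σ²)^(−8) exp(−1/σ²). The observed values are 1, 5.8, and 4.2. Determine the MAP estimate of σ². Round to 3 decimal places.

Sum of squared deviations about the known mean: SS = (1−2)² + (5.8−2)² + (4.2−2)² = 20.28.
The Normal likelihood contributes (σ²)^(−n/2) exp(−SS/(2σ²)), so the posterior is Inverse-Gamma(α + n/2, β + SS/2) = Inverse-Gamma(8.5, 11.14).
The mode of Inverse-Gamma(a, b) is b/(a+1) = 11.14/9.5 ≈ 1.173.

σ̂²_MAP = 1.173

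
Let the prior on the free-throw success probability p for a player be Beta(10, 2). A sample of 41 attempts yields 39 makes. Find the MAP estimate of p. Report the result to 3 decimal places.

p̂_MAP = 0.941

Prior: Beta(10, 2).
Data: 39 successes in 41 trials. The binomial likelihood contributes p^39(1−p)^2, so the posterior is Beta(10+39, 2+2) = Beta(49, 4).
For Beta(a, b) with a, b > 1 the mode is (a−1)/(a+b−2) = 48/51 ≈ 0.941.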